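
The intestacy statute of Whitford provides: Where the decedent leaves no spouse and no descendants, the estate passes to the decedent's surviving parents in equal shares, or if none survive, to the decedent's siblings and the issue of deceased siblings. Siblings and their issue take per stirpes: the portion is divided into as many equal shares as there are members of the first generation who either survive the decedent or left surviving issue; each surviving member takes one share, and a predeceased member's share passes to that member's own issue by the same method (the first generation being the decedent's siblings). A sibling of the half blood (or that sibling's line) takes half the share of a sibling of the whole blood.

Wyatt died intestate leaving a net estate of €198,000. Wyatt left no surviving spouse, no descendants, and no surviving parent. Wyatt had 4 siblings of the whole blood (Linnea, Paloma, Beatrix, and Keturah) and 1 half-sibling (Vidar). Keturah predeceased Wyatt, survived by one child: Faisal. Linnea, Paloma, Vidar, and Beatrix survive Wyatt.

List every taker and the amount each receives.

The entire €198,000 passes to the siblings and their issue.
Counting each half-blood sibling's line as half a unit, there are 9/2 units in €198,000, so one unit is €44,000. Whole-blood lines (Linnea, Paloma, Beatrix, and Keturah) take €44,000 each; half-blood lines (Vidar) take €22,000 each.
Keturah's share (€44,000) passes entirely to Faisal.

Linnea: €44,000; Paloma: €44,000; Vidar: €22,000; Beatrix: €44,000; Faisal: €44,000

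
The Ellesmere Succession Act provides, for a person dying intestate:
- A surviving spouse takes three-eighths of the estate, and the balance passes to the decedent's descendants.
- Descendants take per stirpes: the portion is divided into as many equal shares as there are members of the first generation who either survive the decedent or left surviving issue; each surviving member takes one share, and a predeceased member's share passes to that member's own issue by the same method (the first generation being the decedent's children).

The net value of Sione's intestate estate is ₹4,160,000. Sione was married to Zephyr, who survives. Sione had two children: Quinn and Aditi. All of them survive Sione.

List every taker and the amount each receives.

Zephyr: ₹1,560,000; Quinn: ₹1,300,000; Aditi: ₹1,300,000

Zephyr takes three-eighths of ₹4,160,000 = ₹1,560,000. The remaining ₹2,600,000 passes to the descendants.
The descendants' portion (₹2,600,000) is divided into 2 shares of ₹1,300,000: Quinn and Aditi each take ₹1,300,000.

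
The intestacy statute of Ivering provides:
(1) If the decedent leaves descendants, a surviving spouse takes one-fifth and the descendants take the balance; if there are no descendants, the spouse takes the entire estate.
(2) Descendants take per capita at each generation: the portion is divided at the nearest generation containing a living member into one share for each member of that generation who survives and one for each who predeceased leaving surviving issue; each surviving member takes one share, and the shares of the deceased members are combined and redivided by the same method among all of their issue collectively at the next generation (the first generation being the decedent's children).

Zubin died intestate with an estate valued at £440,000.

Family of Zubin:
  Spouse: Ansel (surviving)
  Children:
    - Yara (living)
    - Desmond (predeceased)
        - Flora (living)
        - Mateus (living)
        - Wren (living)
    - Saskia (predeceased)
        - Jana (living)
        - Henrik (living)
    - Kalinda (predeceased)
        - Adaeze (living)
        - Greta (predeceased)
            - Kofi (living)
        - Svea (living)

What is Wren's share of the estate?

Ansel takes one-fifth of £440,000 = £88,000. The remaining £352,000 passes to the descendants.
The descendants' portion (£352,000) is divided at the children's generation into 4 shares of £88,000. Yara takes £88,000. The 3 shares of the deceased (Desmond, Saskia, and Kalinda) are combined into a pool of £264,000.
That pool (£264,000) is divided at the grandchildren's generation into 8 shares of £33,000. Flora, Mateus, Wren, Jana, Henrik, Adaeze, and Svea each take £33,000. The remaining share for the deceased Greta (£33,000) is carried to the next generation.
That pool (£33,000) passes entirely to Kofi, the sole taker at the great-grandchildren's generation.

Wren receives £33,000.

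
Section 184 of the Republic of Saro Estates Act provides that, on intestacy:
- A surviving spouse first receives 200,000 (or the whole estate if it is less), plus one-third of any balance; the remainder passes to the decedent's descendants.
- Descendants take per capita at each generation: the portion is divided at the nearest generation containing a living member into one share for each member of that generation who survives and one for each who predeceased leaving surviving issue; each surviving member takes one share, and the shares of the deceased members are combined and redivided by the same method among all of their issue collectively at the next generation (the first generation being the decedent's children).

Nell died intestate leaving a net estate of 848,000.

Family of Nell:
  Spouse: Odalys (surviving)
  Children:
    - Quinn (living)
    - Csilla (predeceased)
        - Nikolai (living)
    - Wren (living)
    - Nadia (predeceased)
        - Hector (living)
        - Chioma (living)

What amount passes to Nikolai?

Odalys first takes 200,000, leaving a balance of 648,000. Odalys then takes one-third of the balance (216,000), for a total of 416,000. The remaining 432,000 passes to the descendants.
The descendants' portion (432,000) is divided at the children's generation into 4 shares of 108,000. Quinn and Wren each take 108,000. The 2 shares of the deceased (Csilla and Nadia) are combined into a pool of 216,000.
That pool (216,000) is divided at the grandchildren's generation equally among Nikolai, Hector, and Chioma: 72,000 each.

Nikolai receives 72,000.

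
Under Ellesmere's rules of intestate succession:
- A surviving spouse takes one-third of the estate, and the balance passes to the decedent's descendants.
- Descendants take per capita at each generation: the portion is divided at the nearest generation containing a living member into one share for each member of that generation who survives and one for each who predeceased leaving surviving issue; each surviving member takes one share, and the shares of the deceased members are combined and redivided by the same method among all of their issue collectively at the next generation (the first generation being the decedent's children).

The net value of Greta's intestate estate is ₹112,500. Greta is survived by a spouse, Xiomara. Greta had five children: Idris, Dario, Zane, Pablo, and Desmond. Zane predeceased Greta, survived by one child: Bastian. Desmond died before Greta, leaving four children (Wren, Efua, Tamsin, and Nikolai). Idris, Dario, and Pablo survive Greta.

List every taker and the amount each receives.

Xiomara: ₹37,500; Idris: ₹15,000; Dario: ₹15,000; Bastian: ₹6,000; Pablo: ₹15,000; Wren: ₹6,000; Efua: ₹6,000; Tamsin: ₹6,000; Nikolai: ₹6,000

Xiomara takes one-third of ₹112,500 = ₹37,500. The remaining ₹75,000 passes to the descendants.
The descendants' portion (₹75,000) is divided at the children's generation into 5 shares of ₹15,000. Idris, Dario, and Pablo each take ₹15,000. The 2 shares of the deceased (Zane and Desmond) are combined into a pool of ₹30,000.
That pool (₹30,000) is divided at the grandchildren's generation equally among Bastian, Wren, Efua, Tamsin, and Nikolai: ₹6,000 each.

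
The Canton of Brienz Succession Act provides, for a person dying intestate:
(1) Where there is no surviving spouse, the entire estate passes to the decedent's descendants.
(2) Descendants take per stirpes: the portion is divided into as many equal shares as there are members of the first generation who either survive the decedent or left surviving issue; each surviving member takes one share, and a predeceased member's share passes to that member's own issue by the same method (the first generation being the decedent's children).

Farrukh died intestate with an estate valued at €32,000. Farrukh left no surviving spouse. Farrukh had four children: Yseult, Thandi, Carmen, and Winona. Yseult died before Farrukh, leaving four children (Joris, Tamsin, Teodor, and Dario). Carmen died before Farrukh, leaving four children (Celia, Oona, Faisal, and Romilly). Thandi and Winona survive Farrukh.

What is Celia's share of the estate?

The entire €32,000 passes to the descendants.
That amount (€32,000) is divided into 4 shares of €8,000: Thandi and Winona each take €8,000; Yseult's €8,000 share passes to Yseult's issue; Carmen's €8,000 share passes to Carmen's issue.
Yseult's share (€8,000) is divided into 4 shares of €2,000: Joris, Tamsin, Teodor, and Dario each take €2,000.
Carmen's share (€8,000) is divided into 4 shares of €2,000: Celia, Oona, Faisal, and Romilly each take €2,000.

Celia receives €2,000.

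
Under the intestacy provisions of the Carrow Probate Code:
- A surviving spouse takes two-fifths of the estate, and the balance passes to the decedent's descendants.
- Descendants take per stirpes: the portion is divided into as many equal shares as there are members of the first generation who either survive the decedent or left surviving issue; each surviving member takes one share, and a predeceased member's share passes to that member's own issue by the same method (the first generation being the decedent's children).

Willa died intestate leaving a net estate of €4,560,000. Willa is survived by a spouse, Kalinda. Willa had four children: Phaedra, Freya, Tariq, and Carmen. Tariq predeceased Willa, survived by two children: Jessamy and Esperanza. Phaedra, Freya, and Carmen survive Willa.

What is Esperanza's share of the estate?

Esperanza receives €342,000.

Kalinda takes two-fifths of €4,560,000 = €1,824,000. The remaining €2,736,000 passes to the descendants.
The descendants' portion (€2,736,000) is divided into 4 shares of €684,000: Phaedra, Freya, and Carmen each take €684,000; Tariq's €684,000 share passes to Tariq's issue.
Tariq's share (€684,000) is divided into 2 shares of €342,000: Jessamy and Esperanza each take €342,000.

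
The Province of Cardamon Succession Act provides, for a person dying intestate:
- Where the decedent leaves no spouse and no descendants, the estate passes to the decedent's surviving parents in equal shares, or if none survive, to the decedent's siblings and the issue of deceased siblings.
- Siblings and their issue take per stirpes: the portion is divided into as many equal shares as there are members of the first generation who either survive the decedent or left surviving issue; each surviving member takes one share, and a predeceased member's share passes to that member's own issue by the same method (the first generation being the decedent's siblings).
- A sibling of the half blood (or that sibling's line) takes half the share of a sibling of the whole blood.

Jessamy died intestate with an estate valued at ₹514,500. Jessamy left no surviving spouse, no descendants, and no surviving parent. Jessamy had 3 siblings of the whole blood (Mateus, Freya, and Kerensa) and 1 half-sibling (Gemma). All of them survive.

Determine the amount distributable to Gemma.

Gemma receives ₹73,500.

The entire ₹514,500 passes to the siblings and their issue.
Counting each half-blood sibling's line as half a unit, there are 7/2 units in ₹514,500, so one unit is ₹147,000. Whole-blood lines (Mateus, Freya, and Kerensa) take ₹147,000 each; half-blood lines (Gemma) take ₹73,500 each.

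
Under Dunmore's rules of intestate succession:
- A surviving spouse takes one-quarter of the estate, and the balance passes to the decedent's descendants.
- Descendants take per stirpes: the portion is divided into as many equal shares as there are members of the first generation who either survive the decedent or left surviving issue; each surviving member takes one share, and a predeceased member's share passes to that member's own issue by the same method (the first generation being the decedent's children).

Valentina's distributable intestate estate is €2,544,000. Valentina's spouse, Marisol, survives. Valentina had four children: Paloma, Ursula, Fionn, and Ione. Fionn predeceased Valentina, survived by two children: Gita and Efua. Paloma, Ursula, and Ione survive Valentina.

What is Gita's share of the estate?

Gita receives €238,500.

Marisol takes one-quarter of €2,544,000 = €636,000. The remaining €1,908,000 passes to the descendants.
The descendants' portion (€1,908,000) is divided into 4 shares of €477,000: Paloma, Ursula, and Ione each take €477,000; Fionn's €477,000 share passes to Fionn's issue.
Fionn's share (€477,000) is divided into 2 shares of €238,500: Gita and Efua each take €238,500.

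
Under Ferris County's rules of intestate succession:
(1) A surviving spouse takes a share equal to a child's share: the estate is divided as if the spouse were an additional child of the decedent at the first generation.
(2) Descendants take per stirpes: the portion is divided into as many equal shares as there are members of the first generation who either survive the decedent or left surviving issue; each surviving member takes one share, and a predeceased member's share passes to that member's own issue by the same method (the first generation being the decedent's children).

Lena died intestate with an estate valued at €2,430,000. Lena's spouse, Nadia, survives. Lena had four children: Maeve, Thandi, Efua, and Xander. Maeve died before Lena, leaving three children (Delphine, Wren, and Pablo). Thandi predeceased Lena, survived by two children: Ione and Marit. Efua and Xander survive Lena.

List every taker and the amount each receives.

Nadia: €486,000; Delphine: €162,000; Wren: €162,000; Pablo: €162,000; Ione: €243,000; Marit: €243,000; Efua: €486,000; Xander: €486,000

The spouse counts as an additional share at the children's level, so there are 5 primary shares of €486,000. Nadia takes one such share (€486,000).
The children's combined portion (€1,944,000) is divided into 4 shares of €486,000: Efua and Xander each take €486,000; Maeve's €486,000 share passes to Maeve's issue; Thandi's €486,000 share passes to Thandi's issue.
Maeve's share (€486,000) is divided into 3 shares of €162,000: Delphine, Wren, and Pablo each take €162,000.
Thandi's share (€486,000) is divided into 2 shares of €243,000: Ione and Marit each take €243,000.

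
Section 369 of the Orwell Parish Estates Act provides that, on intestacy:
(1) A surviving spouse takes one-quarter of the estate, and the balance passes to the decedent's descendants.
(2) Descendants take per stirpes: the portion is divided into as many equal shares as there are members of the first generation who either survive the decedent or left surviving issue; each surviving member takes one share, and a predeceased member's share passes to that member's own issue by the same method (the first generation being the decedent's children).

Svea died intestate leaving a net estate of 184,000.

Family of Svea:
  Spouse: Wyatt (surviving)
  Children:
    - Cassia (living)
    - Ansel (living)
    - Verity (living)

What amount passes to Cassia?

Cassia receives 46,000.

Wyatt takes one-quarter of 184,000 = 46,000. The remaining 138,000 passes to the descendants.
The descendants' portion (138,000) is divided into 3 shares of 46,000: Cassia, Ansel, and Verity each take 46,000.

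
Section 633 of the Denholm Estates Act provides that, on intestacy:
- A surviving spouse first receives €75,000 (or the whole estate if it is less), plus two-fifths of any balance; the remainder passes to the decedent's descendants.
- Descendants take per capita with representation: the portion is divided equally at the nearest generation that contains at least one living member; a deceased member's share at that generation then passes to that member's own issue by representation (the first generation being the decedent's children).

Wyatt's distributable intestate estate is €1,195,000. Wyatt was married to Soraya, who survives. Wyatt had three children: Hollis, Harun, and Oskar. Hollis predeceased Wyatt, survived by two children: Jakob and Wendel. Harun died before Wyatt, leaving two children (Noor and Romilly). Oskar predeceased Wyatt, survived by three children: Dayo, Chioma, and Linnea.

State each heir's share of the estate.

Soraya first takes €75,000, leaving a balance of €1,120,000. Soraya then takes two-fifths of the balance (€448,000), for a total of €523,000. The remaining €672,000 passes to the descendants.
No child survives, so the initial division is made at the grandchildren's generation.
The descendants' portion (€672,000) is divided into 7 shares of €96,000: Jakob, Wendel, Noor, Romilly, Dayo, Chioma, and Linnea each take €96,000.

Soraya: €523,000; Jakob: €96,000; Wendel: €96,000; Noor: €96,000; Romilly: €96,000; Dayo: €96,000; Chioma: €96,000; Linnea: €96,000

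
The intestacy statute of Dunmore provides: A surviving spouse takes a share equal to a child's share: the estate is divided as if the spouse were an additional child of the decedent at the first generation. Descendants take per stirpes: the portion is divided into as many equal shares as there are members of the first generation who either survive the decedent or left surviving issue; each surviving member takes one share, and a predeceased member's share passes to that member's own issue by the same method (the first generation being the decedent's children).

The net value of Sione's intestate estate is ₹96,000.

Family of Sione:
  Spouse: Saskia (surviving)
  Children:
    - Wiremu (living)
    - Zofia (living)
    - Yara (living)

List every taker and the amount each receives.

Saskia: ₹24,000; Wiremu: ₹24,000; Zofia: ₹24,000; Yara: ₹24,000

The spouse counts as an additional share at the children's level, so there are 4 primary shares of ₹24,000. Saskia takes one such share (₹24,000).
The children's combined portion (₹72,000) is divided into 3 shares of ₹24,000: Wiremu, Zofia, and Yara each take ₹24,000.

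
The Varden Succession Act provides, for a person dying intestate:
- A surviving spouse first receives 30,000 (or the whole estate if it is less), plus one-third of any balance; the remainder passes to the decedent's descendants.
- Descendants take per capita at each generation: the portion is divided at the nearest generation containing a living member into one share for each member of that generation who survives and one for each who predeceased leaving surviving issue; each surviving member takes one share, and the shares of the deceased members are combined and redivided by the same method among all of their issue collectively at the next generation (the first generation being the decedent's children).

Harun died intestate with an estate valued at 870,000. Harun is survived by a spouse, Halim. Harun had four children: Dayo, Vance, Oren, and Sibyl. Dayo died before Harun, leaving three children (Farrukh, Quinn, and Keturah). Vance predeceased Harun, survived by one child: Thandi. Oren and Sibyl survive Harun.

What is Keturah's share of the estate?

Halim first takes 30,000, leaving a balance of 840,000. Halim then takes one-third of the balance (280,000), for a total of 310,000. The remaining 560,000 passes to the descendants.
The descendants' portion (560,000) is divided at the children's generation into 4 shares of 140,000. Oren and Sibyl each take 140,000. The 2 shares of the deceased (Dayo and Vance) are combined into a pool of 280,000.
That pool (280,000) is divided at the grandchildren's generation equally among Farrukh, Quinn, Keturah, and Thandi: 70,000 each.

Keturah receives 70,000.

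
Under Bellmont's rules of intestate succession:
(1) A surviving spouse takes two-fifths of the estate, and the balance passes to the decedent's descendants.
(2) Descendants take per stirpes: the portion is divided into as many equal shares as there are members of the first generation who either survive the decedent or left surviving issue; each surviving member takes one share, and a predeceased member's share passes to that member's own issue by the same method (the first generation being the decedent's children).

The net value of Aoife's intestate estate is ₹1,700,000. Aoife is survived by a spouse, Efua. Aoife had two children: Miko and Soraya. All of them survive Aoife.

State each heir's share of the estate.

Efua takes two-fifths of ₹1,700,000 = ₹680,000. The remaining ₹1,020,000 passes to the descendants.
The descendants' portion (₹1,020,000) is divided into 2 shares of ₹510,000: Miko and Soraya each take ₹510,000.

Efua: ₹680,000; Miko: ₹510,000; Soraya: ₹510,000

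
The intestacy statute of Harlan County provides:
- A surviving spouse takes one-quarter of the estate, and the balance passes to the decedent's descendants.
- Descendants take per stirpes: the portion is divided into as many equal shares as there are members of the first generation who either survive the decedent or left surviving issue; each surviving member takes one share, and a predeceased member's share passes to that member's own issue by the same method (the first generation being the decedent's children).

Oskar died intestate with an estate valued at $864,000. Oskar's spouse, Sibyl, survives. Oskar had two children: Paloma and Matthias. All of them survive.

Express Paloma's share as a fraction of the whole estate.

Paloma receives 3/8 of the estate.

Sibyl takes one-quarter of $864,000 = $216,000. The remaining $648,000 passes to the descendants.
The descendants' portion ($648,000) is divided into 2 shares of $324,000: Paloma and Matthias each take $324,000.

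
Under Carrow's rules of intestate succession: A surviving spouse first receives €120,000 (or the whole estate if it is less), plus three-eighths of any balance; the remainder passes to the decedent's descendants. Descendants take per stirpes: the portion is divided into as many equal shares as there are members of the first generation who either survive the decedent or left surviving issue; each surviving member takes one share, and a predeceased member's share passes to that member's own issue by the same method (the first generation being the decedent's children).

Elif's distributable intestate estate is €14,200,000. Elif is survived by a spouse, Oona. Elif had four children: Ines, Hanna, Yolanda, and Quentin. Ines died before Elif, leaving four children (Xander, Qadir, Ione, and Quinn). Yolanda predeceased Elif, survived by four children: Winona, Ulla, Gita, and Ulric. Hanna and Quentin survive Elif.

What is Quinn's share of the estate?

Quinn receives €550,000.

Oona first takes €120,000, leaving a balance of €14,080,000. Oona then takes three-eighths of the balance (€5,280,000), for a total of €5,400,000. The remaining €8,800,000 passes to the descendants.
The descendants' portion (€8,800,000) is divided into 4 shares of €2,200,000: Hanna and Quentin each take €2,200,000; Ines's €2,200,000 share passes to Ines's issue; Yolanda's €2,200,000 share passes to Yolanda's issue.
Ines's share (€2,200,000) is divided into 4 shares of €550,000: Xander, Qadir, Ione, and Quinn each take €550,000.
Yolanda's share (€2,200,000) is divided into 4 shares of €550,000: Winona, Ulla, Gita, and Ulric each take €550,000.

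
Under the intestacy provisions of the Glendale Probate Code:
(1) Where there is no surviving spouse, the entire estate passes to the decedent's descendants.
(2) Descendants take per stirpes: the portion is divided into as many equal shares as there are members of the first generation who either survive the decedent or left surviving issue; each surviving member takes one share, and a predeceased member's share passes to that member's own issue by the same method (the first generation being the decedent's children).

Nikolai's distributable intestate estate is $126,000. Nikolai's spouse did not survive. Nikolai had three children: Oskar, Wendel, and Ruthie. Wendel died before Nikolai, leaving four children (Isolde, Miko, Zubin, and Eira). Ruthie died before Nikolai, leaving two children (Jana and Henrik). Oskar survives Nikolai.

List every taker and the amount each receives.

The entire $126,000 passes to the descendants.
That amount ($126,000) is divided into 3 shares of $42,000: Oskar takes $42,000; Wendel's $42,000 share passes to Wendel's issue; Ruthie's $42,000 share passes to Ruthie's issue.
Wendel's share ($42,000) is divided into 4 shares of $10,500: Isolde, Miko, Zubin, and Eira each take $10,500.
Ruthie's share ($42,000) is divided into 2 shares of $21,000: Jana and Henrik each take $21,000.

Oskar: $42,000; Isolde: $10,500; Miko: $10,500; Zubin: $10,500; Eira: $10,500; Jana: $21,000; Henrik: $21,000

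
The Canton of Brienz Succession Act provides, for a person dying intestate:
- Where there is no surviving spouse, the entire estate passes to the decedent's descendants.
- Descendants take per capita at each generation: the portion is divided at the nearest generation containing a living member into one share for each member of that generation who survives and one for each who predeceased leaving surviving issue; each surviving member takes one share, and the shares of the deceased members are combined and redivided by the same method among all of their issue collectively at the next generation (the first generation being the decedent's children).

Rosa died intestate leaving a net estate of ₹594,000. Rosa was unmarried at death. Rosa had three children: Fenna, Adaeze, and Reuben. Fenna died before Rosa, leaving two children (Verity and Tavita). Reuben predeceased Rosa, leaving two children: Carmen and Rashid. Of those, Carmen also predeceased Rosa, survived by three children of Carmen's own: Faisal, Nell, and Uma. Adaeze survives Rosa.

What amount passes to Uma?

Uma receives ₹33,000.

The entire ₹594,000 passes to the descendants.
That amount (₹594,000) is divided at the children's generation into 3 shares of ₹198,000. Adaeze takes ₹198,000. The 2 shares of the deceased (Fenna and Reuben) are combined into a pool of ₹396,000.
That pool (₹396,000) is divided at the grandchildren's generation into 4 shares of ₹99,000. Verity, Tavita, and Rashid each take ₹99,000. The remaining share for the deceased Carmen (₹99,000) is carried to the next generation.
That pool (₹99,000) is divided at the great-grandchildren's generation equally among Faisal, Nell, and Uma: ₹33,000 each.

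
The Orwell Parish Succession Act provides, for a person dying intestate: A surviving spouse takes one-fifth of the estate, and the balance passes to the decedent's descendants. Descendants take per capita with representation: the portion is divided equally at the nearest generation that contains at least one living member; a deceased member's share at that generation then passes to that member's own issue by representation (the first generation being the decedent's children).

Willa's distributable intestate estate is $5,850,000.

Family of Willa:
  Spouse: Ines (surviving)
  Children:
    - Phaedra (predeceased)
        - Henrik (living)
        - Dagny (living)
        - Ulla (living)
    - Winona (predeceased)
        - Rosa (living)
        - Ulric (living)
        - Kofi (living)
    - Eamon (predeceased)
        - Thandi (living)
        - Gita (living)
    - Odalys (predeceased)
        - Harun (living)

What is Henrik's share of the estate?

Ines takes one-fifth of $5,850,000 = $1,170,000. The remaining $4,680,000 passes to the descendants.
No child survives, so the initial division is made at the grandchildren's generation.
The descendants' portion ($4,680,000) is divided into 9 shares of $520,000: Henrik, Dagny, Ulla, Rosa, Ulric, Kofi, Thandi, Gita, and Harun each take $520,000.

Henrik receives $520,000.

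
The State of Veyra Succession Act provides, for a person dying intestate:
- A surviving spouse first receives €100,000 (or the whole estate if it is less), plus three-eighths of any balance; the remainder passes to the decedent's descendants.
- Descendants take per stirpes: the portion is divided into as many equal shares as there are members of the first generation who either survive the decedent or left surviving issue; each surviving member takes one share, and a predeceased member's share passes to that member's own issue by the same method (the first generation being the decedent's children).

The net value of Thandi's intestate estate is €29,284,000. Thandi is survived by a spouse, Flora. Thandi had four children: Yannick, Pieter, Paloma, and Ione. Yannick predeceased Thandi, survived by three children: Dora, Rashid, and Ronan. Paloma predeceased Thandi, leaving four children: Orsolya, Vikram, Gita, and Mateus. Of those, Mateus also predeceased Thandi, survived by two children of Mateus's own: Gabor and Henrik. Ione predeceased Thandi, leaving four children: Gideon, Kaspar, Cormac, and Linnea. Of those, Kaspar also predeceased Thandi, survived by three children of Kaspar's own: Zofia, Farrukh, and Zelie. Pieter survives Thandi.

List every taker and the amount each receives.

Flora: €11,044,000; Dora: €1,520,000; Rashid: €1,520,000; Ronan: €1,520,000; Pieter: €4,560,000; Orsolya: €1,140,000; Vikram: €1,140,000; Gita: €1,140,000; Gabor: €570,000; Henrik: €570,000; Gideon: €1,140,000; Zofia: €380,000; Farrukh: €380,000; Zelie: €380,000; Cormac: €1,140,000; Linnea: €1,140,000

Flora first takes €100,000, leaving a balance of €29,184,000. Flora then takes three-eighths of the balance (€10,944,000), for a total of €11,044,000. The remaining €18,240,000 passes to the descendants.
The descendants' portion (€18,240,000) is divided into 4 shares of €4,560,000: Pieter takes €4,560,000; Yannick's €4,560,000 share passes to Yannick's issue; Paloma's €4,560,000 share passes to Paloma's issue; Ione's €4,560,000 share passes to Ione's issue.
Yannick's share (€4,560,000) is divided into 3 shares of €1,520,000: Dora, Rashid, and Ronan each take €1,520,000.
Paloma's share (€4,560,000) is divided into 4 shares of €1,140,000: Orsolya, Vikram, and Gita each take €1,140,000; Mateus's €1,140,000 share passes to Mateus's issue.
Mateus's share (€1,140,000) is divided into 2 shares of €570,000: Gabor and Henrik each take €570,000.
Ione's share (€4,560,000) is divided into 4 shares of €1,140,000: Gideon, Cormac, and Linnea each take €1,140,000; Kaspar's €1,140,000 share passes to Kaspar's issue.
Kaspar's share (€1,140,000) is divided into 3 shares of €380,000: Zofia, Farrukh, and Zelie each take €380,000.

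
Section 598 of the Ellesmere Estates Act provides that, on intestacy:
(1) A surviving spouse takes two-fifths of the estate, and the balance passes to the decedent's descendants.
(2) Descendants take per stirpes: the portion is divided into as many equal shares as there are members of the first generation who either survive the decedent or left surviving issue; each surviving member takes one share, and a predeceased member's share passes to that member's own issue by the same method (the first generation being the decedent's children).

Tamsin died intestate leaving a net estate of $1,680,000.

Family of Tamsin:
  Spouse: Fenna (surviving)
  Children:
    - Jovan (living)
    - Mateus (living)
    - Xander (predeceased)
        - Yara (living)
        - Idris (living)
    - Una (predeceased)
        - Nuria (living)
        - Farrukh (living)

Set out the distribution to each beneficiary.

Fenna: $672,000; Jovan: $252,000; Mateus: $252,000; Yara: $126,000; Idris: $126,000; Nuria: $126,000; Farrukh: $126,000

Fenna takes two-fifths of $1,680,000 = $672,000. The remaining $1,008,000 passes to the descendants.
The descendants' portion ($1,008,000) is divided into 4 shares of $252,000: Jovan and Mateus each take $252,000; Xander's $252,000 share passes to Xander's issue; Una's $252,000 share passes to Una's issue.
Xander's share ($252,000) is divided into 2 shares of $126,000: Yara and Idris each take $126,000.
Una's share ($252,000) is divided into 2 shares of $126,000: Nuria and Farrukh each take $126,000.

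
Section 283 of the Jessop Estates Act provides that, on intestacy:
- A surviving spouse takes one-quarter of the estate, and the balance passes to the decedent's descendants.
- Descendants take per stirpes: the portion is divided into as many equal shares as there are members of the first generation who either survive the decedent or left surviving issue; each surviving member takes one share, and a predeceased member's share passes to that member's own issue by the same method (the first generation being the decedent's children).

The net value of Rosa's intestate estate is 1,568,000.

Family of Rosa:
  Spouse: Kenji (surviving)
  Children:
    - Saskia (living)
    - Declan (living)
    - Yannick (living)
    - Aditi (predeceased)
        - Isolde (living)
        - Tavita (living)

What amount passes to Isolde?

Kenji takes one-quarter of 1,568,000 = 392,000. The remaining 1,176,000 passes to the descendants.
The descendants' portion (1,176,000) is divided into 4 shares of 294,000: Saskia, Declan, and Yannick each take 294,000; Aditi's 294,000 share passes to Aditi's issue.
Aditi's share (294,000) is divided into 2 shares of 147,000: Isolde and Tavita each take 147,000.

Isolde receives 147,000.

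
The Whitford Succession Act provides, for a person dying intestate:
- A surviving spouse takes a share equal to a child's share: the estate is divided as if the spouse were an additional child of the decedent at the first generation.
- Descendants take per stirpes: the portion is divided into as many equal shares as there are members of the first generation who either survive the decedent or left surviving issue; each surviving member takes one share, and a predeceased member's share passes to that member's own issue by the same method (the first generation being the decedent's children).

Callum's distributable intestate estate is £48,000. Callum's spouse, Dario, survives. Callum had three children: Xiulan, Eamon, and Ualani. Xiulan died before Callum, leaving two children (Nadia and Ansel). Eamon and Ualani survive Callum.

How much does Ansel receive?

Ansel receives £6,000.

The spouse counts as an additional share at the children's level, so there are 4 primary shares of £12,000. Dario takes one such share (£12,000).
The children's combined portion (£36,000) is divided into 3 shares of £12,000: Eamon and Ualani each take £12,000; Xiulan's £12,000 share passes to Xiulan's issue.
Xiulan's share (£12,000) is divided into 2 shares of £6,000: Nadia and Ansel each take £6,000.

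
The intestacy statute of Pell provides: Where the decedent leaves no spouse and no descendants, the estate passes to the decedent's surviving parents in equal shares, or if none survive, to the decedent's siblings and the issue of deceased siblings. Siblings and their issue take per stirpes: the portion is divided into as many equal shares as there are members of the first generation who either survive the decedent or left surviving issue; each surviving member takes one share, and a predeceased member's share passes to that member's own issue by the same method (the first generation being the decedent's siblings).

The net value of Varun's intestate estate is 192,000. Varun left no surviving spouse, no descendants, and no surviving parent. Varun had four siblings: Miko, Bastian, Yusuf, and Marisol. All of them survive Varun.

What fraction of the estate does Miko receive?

Miko receives 1/4 of the estate.

The entire 192,000 passes to the siblings and their issue.
That amount (192,000) is divided into 4 shares of 48,000: Miko, Bastian, Yusuf, and Marisol each take 48,000.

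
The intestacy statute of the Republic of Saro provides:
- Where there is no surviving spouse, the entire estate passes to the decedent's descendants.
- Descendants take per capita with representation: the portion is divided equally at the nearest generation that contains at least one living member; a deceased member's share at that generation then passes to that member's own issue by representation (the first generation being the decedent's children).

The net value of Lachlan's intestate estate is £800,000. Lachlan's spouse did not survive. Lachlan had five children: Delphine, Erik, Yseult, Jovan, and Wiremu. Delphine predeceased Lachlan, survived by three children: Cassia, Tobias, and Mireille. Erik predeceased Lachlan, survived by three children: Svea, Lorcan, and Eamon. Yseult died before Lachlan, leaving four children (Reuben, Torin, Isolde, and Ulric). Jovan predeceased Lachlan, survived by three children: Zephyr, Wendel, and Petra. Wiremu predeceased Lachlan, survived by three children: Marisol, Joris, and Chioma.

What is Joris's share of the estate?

The entire £800,000 passes to the descendants.
No child survives, so the initial division is made at the grandchildren's generation.
That amount (£800,000) is divided into 16 shares of £50,000: Cassia, Tobias, Mireille, Svea, Lorcan, Eamon, Reuben, Torin, Isolde, Ulric, Zephyr, Wendel, Petra, Marisol, Joris, and Chioma each take £50,000.

Joris receives £50,000.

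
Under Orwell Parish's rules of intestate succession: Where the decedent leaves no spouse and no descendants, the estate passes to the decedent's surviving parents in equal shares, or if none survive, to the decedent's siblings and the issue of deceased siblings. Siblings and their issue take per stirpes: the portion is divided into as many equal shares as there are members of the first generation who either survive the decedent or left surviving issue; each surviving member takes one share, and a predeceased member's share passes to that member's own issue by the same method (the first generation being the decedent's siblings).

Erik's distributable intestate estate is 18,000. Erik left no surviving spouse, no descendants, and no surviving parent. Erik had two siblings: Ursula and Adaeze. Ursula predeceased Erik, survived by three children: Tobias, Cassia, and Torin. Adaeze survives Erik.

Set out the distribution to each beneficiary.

Tobias: 3,000; Cassia: 3,000; Torin: 3,000; Adaeze: 9,000

The entire 18,000 passes to the siblings and their issue.
That amount (18,000) is divided into 2 shares of 9,000: Adaeze takes 9,000; Ursula's 9,000 share passes to Ursula's issue.
Ursula's share (9,000) is divided into 3 shares of 3,000: Tobias, Cassia, and Torin each take 3,000.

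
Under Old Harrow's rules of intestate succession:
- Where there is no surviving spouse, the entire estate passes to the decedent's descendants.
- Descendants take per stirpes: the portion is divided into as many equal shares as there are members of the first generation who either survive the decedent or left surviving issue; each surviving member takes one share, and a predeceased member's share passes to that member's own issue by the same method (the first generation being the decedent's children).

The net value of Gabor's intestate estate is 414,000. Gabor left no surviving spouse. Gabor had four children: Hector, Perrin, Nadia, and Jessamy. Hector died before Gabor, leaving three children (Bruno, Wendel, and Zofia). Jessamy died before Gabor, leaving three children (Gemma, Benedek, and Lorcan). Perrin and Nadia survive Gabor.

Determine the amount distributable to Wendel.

The entire 414,000 passes to the descendants.
That amount (414,000) is divided into 4 shares of 103,500: Perrin and Nadia each take 103,500; Hector's 103,500 share passes to Hector's issue; Jessamy's 103,500 share passes to Jessamy's issue.
Hector's share (103,500) is divided into 3 shares of 34,500: Bruno, Wendel, and Zofia each take 34,500.
Jessamy's share (103,500) is divided into 3 shares of 34,500: Gemma, Benedek, and Lorcan each take 34,500.

Wendel receives 34,500.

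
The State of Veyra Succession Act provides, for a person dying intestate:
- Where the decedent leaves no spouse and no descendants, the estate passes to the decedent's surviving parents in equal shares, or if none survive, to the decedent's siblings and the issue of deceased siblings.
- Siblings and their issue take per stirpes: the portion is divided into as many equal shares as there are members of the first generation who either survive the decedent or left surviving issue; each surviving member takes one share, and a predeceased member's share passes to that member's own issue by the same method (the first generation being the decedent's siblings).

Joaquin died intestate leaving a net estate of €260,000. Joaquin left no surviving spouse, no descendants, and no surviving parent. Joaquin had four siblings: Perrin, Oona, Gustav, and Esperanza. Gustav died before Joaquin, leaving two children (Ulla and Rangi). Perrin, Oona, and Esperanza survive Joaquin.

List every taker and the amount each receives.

Perrin: €65,000; Oona: €65,000; Ulla: €32,500; Rangi: €32,500; Esperanza: €65,000

The entire €260,000 passes to the siblings and their issue.
That amount (€260,000) is divided into 4 shares of €65,000: Perrin, Oona, and Esperanza each take €65,000; Gustav's €65,000 share passes to Gustav's issue.
Gustav's share (€65,000) is divided into 2 shares of €32,500: Ulla and Rangi each take €32,500.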